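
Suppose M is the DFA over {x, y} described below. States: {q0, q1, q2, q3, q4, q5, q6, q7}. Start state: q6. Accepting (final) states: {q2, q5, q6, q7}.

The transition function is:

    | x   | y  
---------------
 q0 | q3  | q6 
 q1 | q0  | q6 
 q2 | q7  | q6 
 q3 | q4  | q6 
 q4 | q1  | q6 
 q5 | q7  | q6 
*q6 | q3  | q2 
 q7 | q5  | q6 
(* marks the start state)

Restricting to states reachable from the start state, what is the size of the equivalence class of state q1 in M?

All states are reachable from the start state.
Initial partition by acceptance: {q2,q5,q6,q7} | {q0,q1,q3,q4}.
Split {q2,q5,q6,q7} by δ(·,x) → {q2,q5,q7} and {q6}.
Stable partition: {q2,q5,q7} | {q0,q1,q3,q4} | {q6} — 3 equivalence classes.
The equivalence class containing q1 is {q0,q1,q3,q4}, of size 4.

4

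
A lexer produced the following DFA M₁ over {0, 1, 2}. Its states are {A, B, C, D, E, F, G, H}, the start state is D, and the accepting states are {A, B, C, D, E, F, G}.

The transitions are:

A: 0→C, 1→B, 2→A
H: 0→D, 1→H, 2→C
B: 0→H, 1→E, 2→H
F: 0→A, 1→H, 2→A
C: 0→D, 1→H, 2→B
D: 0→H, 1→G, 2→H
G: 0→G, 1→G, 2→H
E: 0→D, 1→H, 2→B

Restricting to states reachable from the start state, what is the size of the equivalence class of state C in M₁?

First remove the unreachable states {A,F}; 6 states remain.
Initial partition by acceptance: {B,C,D,E,G} | {H}.
Refine {B,C,D,E,G} on symbol 0: members go to different blocks, giving {C,E,G} and {B,D}.
On input 0, block {C,E,G} splits into {C,E} and {G}.
Split {B,D} by δ(·,1) → {B} and {D}.
No further refinement is possible. Final partition (5 blocks): {C,E} | {H} | {B} | {G} | {D}.
State C belongs to the block {C,E}, which has 2 states.

2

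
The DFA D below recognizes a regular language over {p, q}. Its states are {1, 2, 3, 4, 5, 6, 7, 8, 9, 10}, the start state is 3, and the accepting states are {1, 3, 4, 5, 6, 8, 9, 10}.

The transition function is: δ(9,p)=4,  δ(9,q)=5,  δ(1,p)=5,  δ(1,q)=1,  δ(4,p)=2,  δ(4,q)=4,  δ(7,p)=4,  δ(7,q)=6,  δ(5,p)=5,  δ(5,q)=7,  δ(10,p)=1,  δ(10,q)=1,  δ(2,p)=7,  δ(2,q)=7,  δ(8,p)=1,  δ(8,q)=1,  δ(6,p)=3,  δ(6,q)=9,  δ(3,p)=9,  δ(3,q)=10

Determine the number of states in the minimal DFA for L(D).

9

States {8} cannot be reached from the start state, so discard them.
Start with accepting vs non-accepting: {1,3,4,5,6,9,10} | {2,7}.
Refine {1,3,4,5,6,9,10} on symbol p: members go to different blocks, giving {1,3,5,6,9,10} and {4}.
Split {1,3,5,6,9,10} by δ(·,p) → {1,3,5,6,10} and {9}.
Refine {1,3,5,6,10} on symbol p: members go to different blocks, giving {1,5,6,10} and {3}.
On input p, block {1,5,6,10} splits into {1,5,10} and {6}.
Split {1,5,10} by δ(·,q) → {1,10} and {5}.
Refine {1,10} on symbol p: members go to different blocks, giving {1} and {10}.
Split {2,7} by δ(·,p) → {2} and {7}.
No further refinement is possible. Final partition (9 blocks): {1} | {2} | {4} | {9} | {3} | {6} | {5} | {10} | {7}.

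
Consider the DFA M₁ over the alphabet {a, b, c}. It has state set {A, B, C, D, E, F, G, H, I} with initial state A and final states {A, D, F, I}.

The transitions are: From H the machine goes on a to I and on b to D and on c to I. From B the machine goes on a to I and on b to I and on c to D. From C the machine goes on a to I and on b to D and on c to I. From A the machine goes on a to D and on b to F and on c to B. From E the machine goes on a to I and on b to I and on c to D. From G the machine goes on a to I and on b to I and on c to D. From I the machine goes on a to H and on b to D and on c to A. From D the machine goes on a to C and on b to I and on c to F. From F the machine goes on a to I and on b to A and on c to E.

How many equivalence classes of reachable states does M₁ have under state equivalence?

3

States {G} cannot be reached from the start state, so discard them.
P0 = {A,D,F,I} | {B,C,E,H}.
On input a, block {A,D,F,I} splits into {A,F} and {D,I}.
No further refinement is possible. Final partition (3 blocks): {A,F} | {B,C,E,H} | {D,I}.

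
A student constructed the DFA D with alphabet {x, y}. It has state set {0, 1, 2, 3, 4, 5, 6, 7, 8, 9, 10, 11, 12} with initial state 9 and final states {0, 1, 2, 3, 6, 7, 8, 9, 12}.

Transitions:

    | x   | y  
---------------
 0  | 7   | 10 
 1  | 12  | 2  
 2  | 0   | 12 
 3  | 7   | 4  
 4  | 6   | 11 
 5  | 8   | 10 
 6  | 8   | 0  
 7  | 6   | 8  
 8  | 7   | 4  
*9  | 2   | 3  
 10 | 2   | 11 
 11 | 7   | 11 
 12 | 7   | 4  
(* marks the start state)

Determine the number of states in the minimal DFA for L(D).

5

First remove the unreachable states {1,5}; 11 states remain.
Start with accepting vs non-accepting: {0,2,3,6,7,8,9,12} | {4,10,11}.
Split {0,2,3,6,7,8,9,12} by δ(·,y) → {0,3,8,12} and {2,6,7,9}.
On input x, block {2,6,7,9} splits into {2,6} and {7,9}.
Refine {4,10,11} on symbol x: members go to different blocks, giving {4,10} and {11}.
The partition is now stable with 5 blocks: {0,3,8,12} | {4,10} | {2,6} | {7,9} | {11}.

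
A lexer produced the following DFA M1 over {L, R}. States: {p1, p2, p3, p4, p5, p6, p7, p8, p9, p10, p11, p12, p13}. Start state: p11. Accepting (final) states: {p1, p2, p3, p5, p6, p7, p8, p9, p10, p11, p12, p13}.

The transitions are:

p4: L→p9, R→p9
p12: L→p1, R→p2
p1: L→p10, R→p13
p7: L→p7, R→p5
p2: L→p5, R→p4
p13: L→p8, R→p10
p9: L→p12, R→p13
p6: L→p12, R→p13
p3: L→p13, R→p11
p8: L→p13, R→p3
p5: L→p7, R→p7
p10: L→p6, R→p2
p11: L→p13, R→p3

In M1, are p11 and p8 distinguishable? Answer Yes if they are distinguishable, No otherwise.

Every state is reachable, so we keep all 13.
Initial partition by acceptance: {p1,p2,p3,p5,p6,p7,p8,p9,p10,p11,p12,p13} | {p4}.
On input R, block {p1,p2,p3,p5,p6,p7,p8,p9,p10,p11,p12,p13} splits into {p1,p3,p5,p6,p7,p8,p9,p10,p11,p12,p13} and {p2}.
Refine {p1,p3,p5,p6,p7,p8,p9,p10,p11,p12,p13} on symbol R: members go to different blocks, giving {p1,p3,p5,p6,p7,p8,p9,p11,p13} and {p10,p12}.
Split {p1,p3,p5,p6,p7,p8,p9,p11,p13} by δ(·,L) → {p3,p5,p7,p8,p11,p13} and {p1,p6,p9}.
On input R, block {p3,p5,p7,p8,p11,p13} splits into {p3,p5,p7,p8,p11} and {p13}.
Refine {p3,p5,p7,p8,p11} on symbol L: members go to different blocks, giving {p3,p8,p11} and {p5,p7}.
Stable partition: {p3,p8,p11} | {p4} | {p2} | {p10,p12} | {p1,p6,p9} | {p13} | {p5,p7} — 7 equivalence classes.
p11 and p8 lie in the same block of the stable partition, so they are equivalent — no string distinguishes them.

No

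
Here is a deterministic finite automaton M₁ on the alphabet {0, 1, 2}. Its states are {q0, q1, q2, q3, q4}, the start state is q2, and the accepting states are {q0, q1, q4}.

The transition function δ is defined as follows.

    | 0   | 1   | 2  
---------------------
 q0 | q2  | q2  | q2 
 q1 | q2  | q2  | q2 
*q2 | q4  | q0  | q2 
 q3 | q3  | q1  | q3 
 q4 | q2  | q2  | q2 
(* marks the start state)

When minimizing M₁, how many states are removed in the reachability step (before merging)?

2

No path from q2 leads to q1, q3; the other 3 states are all reachable.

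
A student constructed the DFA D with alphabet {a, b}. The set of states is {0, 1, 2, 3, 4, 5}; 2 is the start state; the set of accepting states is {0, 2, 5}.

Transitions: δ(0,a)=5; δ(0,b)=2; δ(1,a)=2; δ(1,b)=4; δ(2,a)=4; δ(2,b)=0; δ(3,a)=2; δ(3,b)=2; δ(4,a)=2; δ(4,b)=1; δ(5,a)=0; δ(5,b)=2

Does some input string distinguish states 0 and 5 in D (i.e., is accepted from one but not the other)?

No

First remove the unreachable states {3}; 5 states remain.
Initial partition by acceptance: {0,2,5} | {1,4}.
Split {0,2,5} by δ(·,a) → {0,5} and {2}.
No further refinement is possible. Final partition (3 blocks): {0,5} | {1,4} | {2}.
0 and 5 lie in the same block of the stable partition, so they are equivalent — no string distinguishes them.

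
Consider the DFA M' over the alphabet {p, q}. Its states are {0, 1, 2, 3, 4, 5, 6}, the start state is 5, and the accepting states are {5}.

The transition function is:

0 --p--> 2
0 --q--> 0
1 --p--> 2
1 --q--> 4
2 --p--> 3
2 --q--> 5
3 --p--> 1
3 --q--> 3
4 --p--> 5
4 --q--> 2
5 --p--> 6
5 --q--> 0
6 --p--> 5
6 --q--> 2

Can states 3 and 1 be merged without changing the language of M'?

No

All states are reachable from the start state.
Initial partition by acceptance: {5} | {0,1,2,3,4,6}.
Split {0,1,2,3,4,6} by δ(·,p) → {0,1,2,3} and {4,6}.
Split {0,1,2,3} by δ(·,q) → {0,3} and {1} and {2}.
Refine {0,3} on symbol p: members go to different blocks, giving {0} and {3}.
The partition is now stable with 6 blocks: {5} | {0} | {4,6} | {1} | {2} | {3}.
3 and 1 end up in different blocks, so they are distinguishable. For instance, the string 'pq' is accepted from only 1.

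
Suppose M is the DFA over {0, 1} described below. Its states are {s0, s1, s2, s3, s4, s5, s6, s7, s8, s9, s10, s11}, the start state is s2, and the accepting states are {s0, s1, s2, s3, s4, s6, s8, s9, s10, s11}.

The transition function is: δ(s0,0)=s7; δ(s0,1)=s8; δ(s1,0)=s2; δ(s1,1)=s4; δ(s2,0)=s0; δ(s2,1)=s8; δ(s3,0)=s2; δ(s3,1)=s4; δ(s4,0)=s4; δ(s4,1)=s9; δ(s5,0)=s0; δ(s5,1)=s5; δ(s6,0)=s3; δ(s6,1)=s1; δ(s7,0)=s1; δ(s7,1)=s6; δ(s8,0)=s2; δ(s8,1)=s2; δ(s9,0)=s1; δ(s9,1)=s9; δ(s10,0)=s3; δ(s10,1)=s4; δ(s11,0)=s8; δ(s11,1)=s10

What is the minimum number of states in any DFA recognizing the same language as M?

First remove the unreachable states {s5,s10,s11}; 9 states remain.
Start with accepting vs non-accepting: {s0,s1,s2,s3,s4,s6,s8,s9} | {s7}.
On input 0, block {s0,s1,s2,s3,s4,s6,s8,s9} splits into {s1,s2,s3,s4,s6,s8,s9} and {s0}.
On input 0, block {s1,s2,s3,s4,s6,s8,s9} splits into {s1,s3,s4,s6,s8,s9} and {s2}.
On input 0, block {s1,s3,s4,s6,s8,s9} splits into {s1,s3,s8} and {s4,s6,s9}.
Refine {s1,s3,s8} on symbol 1: members go to different blocks, giving {s1,s3} and {s8}.
Refine {s4,s6,s9} on symbol 0: members go to different blocks, giving {s6,s9} and {s4}.
Refine {s6,s9} on symbol 1: members go to different blocks, giving {s6} and {s9}.
The partition is now stable with 8 blocks: {s1,s3} | {s7} | {s0} | {s2} | {s6} | {s8} | {s4} | {s9}.

8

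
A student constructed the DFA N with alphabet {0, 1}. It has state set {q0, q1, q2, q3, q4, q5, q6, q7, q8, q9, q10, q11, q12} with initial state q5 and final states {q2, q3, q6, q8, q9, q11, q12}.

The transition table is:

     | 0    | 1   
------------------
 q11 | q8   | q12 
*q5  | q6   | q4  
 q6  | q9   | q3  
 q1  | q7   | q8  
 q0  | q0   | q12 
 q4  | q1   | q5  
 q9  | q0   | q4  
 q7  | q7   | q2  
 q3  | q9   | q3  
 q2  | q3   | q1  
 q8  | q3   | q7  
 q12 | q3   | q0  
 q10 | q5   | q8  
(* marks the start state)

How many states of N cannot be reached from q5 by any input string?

2

No path from q5 leads to q10, q11; the other 11 states are all reachable.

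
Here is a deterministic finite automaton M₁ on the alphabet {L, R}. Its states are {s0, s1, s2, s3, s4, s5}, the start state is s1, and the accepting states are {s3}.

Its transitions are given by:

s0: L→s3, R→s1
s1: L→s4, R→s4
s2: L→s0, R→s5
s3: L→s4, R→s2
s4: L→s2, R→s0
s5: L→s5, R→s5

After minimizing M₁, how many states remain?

6

Every state is reachable, so we keep all 6.
P0 = {s3} | {s0,s1,s2,s4,s5}.
On input L, block {s0,s1,s2,s4,s5} splits into {s1,s2,s4,s5} and {s0}.
Split {s1,s2,s4,s5} by δ(·,L) → {s1,s4,s5} and {s2}.
On input L, block {s1,s4,s5} splits into {s1,s5} and {s4}.
Split {s1,s5} by δ(·,L) → {s1} and {s5}.
The partition is now stable with 6 blocks: {s3} | {s1} | {s0} | {s2} | {s4} | {s5}.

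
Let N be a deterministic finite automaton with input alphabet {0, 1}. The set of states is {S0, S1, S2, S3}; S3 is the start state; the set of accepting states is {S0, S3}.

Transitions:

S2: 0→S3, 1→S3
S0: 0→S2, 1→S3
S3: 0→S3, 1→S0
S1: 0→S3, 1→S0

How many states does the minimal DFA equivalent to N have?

3

First remove the unreachable states {S1}; 3 states remain.
P0 = {S0,S3} | {S2}.
Refine {S0,S3} on symbol 0: members go to different blocks, giving {S0} and {S3}.
No further refinement is possible. Final partition (3 blocks): {S0} | {S2} | {S3}.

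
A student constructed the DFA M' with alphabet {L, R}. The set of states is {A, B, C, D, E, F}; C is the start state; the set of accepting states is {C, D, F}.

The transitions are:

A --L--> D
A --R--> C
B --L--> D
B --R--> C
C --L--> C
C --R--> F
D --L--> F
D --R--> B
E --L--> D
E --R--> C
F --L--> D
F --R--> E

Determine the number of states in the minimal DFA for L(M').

First remove the unreachable states {A}; 5 states remain.
Initial partition by acceptance: {C,D,F} | {B,E}.
Split {C,D,F} by δ(·,R) → {D,F} and {C}.
Stable partition: {D,F} | {B,E} | {C} — 3 equivalence classes.

3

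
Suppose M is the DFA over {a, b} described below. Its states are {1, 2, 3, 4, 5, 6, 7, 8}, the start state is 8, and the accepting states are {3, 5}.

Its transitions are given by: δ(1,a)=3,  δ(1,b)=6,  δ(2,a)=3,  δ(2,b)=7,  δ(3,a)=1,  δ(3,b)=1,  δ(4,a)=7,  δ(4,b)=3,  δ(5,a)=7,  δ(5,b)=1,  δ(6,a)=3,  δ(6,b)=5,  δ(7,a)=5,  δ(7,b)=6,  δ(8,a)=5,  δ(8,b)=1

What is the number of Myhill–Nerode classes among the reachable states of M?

4

First remove the unreachable states {2,4}; 6 states remain.
P0 = {3,5} | {1,6,7,8}.
Split {1,6,7,8} by δ(·,b) → {1,7,8} and {6}.
Split {1,7,8} by δ(·,b) → {1,7} and {8}.
No further refinement is possible. Final partition (4 blocks): {3,5} | {1,7} | {6} | {8}.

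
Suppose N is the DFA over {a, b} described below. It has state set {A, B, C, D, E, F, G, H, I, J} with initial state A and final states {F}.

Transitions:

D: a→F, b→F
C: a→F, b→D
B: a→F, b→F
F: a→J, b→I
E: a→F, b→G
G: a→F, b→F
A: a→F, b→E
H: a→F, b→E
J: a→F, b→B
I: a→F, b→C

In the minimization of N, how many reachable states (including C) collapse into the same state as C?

3

States {H} cannot be reached from the start state, so discard them.
P0 = {F} | {A,B,C,D,E,G,I,J}.
Split {A,B,C,D,E,G,I,J} by δ(·,b) → {A,C,E,I,J} and {B,D,G}.
On input b, block {A,C,E,I,J} splits into {C,E,J} and {A,I}.
The partition is now stable with 4 blocks: {F} | {C,E,J} | {B,D,G} | {A,I}.
The equivalence class containing C is {C,E,J}, of size 3.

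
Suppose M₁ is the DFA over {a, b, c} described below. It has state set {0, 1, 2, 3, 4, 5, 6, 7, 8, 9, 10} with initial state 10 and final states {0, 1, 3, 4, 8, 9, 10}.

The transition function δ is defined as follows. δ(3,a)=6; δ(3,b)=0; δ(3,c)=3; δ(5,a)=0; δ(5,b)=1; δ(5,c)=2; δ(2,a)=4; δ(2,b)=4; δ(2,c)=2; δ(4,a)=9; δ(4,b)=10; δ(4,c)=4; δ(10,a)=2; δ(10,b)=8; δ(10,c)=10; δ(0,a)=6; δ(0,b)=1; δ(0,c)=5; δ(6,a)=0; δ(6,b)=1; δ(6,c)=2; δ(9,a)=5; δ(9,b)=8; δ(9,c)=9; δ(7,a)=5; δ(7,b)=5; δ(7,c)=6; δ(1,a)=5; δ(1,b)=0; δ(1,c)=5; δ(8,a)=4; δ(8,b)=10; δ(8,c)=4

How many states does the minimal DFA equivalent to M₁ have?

7

First remove the unreachable states {3,7}; 9 states remain.
P0 = {0,1,4,8,9,10} | {2,5,6}.
Split {0,1,4,8,9,10} by δ(·,a) → {0,1,9,10} and {4,8}.
Refine {0,1,9,10} on symbol b: members go to different blocks, giving {0,1} and {9,10}.
On input a, block {2,5,6} splits into {5,6} and {2}.
Refine {4,8} on symbol a: members go to different blocks, giving {4} and {8}.
Refine {9,10} on symbol a: members go to different blocks, giving {9} and {10}.
No further refinement is possible. Final partition (7 blocks): {0,1} | {5,6} | {4} | {9} | {2} | {8} | {10}.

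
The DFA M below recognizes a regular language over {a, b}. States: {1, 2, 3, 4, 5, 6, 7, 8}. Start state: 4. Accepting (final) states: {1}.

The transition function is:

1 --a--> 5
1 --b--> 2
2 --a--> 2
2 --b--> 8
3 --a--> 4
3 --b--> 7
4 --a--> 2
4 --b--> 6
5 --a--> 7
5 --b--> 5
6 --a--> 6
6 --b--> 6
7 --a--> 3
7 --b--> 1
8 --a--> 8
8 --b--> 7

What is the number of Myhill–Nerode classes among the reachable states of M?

8

Every state is reachable, so we keep all 8.
Initial partition by acceptance: {1} | {2,3,4,5,6,7,8}.
Refine {2,3,4,5,6,7,8} on symbol b: members go to different blocks, giving {2,3,4,5,6,8} and {7}.
Refine {2,3,4,5,6,8} on symbol a: members go to different blocks, giving {2,3,4,6,8} and {5}.
On input b, block {2,3,4,6,8} splits into {2,4,6} and {3,8}.
Split {2,4,6} by δ(·,b) → {4,6} and {2}.
Split {4,6} by δ(·,a) → {4} and {6}.
On input a, block {3,8} splits into {3} and {8}.
No further refinement is possible. Final partition (8 blocks): {1} | {4} | {7} | {5} | {3} | {2} | {6} | {8}.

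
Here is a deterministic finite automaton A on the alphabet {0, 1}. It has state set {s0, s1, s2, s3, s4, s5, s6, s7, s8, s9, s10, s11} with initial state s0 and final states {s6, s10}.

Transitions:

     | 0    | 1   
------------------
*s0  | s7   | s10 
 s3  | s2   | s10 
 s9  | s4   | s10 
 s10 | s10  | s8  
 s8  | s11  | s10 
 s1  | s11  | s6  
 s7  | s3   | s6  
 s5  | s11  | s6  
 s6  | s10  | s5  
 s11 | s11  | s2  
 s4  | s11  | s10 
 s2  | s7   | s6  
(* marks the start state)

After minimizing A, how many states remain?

4

First remove the unreachable states {s1,s4,s9}; 9 states remain.
P0 = {s6,s10} | {s0,s2,s3,s5,s7,s8,s11}.
On input 1, block {s0,s2,s3,s5,s7,s8,s11} splits into {s0,s2,s3,s5,s7,s8} and {s11}.
Refine {s0,s2,s3,s5,s7,s8} on symbol 0: members go to different blocks, giving {s0,s2,s3,s7} and {s5,s8}.
Stable partition: {s6,s10} | {s0,s2,s3,s7} | {s11} | {s5,s8} — 4 equivalence classes.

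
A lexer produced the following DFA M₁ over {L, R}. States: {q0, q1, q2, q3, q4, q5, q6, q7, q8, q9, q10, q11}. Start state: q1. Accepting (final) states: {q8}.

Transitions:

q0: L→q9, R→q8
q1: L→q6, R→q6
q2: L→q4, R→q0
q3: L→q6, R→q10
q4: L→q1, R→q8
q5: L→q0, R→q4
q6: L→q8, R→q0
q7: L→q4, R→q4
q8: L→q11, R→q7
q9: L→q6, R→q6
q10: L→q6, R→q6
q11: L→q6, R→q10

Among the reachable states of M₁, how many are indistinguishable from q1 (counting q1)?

First remove the unreachable states {q2,q3,q5}; 9 states remain.
Start with accepting vs non-accepting: {q8} | {q0,q1,q4,q6,q7,q9,q10,q11}.
On input L, block {q0,q1,q4,q6,q7,q9,q10,q11} splits into {q0,q1,q4,q7,q9,q10,q11} and {q6}.
Split {q0,q1,q4,q7,q9,q10,q11} by δ(·,L) → {q1,q9,q10,q11} and {q0,q4,q7}.
On input R, block {q1,q9,q10,q11} splits into {q1,q9,q10} and {q11}.
Refine {q0,q4,q7} on symbol L: members go to different blocks, giving {q0,q4} and {q7}.
Stable partition: {q8} | {q1,q9,q10} | {q6} | {q0,q4} | {q11} | {q7} — 6 equivalence classes.
State q1 belongs to the block {q1,q9,q10}, which has 3 states.

3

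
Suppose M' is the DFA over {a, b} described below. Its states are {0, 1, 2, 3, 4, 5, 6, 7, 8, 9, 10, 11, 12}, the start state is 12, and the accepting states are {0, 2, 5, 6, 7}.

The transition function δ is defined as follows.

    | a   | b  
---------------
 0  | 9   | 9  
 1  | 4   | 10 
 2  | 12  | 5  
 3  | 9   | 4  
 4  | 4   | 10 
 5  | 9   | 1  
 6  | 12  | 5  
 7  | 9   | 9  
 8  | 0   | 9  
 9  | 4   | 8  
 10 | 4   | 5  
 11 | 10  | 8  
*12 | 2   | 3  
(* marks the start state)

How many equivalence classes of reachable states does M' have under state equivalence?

First remove the unreachable states {6,7,11}; 10 states remain.
Start with accepting vs non-accepting: {0,2,5} | {1,3,4,8,9,10,12}.
Refine {0,2,5} on symbol b: members go to different blocks, giving {0,5} and {2}.
Split {1,3,4,8,9,10,12} by δ(·,a) → {1,3,4,9,10} and {8} and {12}.
On input b, block {1,3,4,9,10} splits into {1,3,4} and {9} and {10}.
Refine {0,5} on symbol b: members go to different blocks, giving {0} and {5}.
Split {1,3,4} by δ(·,a) → {1,4} and {3}.
Stable partition: {0} | {1,4} | {2} | {8} | {12} | {9} | {10} | {5} | {3} — 9 equivalence classes.

9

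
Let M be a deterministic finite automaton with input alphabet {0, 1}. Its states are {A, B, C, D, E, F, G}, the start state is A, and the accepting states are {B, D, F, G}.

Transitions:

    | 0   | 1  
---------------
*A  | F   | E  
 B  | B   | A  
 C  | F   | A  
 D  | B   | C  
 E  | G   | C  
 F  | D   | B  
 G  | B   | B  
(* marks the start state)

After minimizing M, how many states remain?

All states are reachable from the start state.
Initial partition by acceptance: {B,D,F,G} | {A,C,E}.
Refine {B,D,F,G} on symbol 1: members go to different blocks, giving {B,D} and {F,G}.
Stable partition: {B,D} | {A,C,E} | {F,G} — 3 equivalence classes.

3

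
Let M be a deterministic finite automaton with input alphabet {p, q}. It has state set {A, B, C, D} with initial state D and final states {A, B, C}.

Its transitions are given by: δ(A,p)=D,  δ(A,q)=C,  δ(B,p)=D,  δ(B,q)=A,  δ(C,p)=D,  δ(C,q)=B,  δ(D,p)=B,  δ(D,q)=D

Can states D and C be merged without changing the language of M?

Start with accepting vs non-accepting: {A,B,C} | {D}.
The partition is now stable with 2 blocks: {A,B,C} | {D}.
D and C end up in different blocks, so they are distinguishable. For instance, the string 'ε' is accepted from only C.

No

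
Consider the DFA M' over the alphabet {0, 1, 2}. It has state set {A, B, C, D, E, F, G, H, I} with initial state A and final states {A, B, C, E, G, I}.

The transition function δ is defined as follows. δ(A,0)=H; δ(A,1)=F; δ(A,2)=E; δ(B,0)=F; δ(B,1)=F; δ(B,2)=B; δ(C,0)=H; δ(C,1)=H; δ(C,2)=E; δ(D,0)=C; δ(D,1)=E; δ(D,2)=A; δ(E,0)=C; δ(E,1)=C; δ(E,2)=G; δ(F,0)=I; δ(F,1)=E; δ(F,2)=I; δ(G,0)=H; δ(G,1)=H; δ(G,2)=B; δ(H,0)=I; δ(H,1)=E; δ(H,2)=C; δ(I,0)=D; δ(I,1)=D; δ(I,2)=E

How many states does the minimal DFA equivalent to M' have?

4

Every state is reachable, so we keep all 9.
P0 = {A,B,C,E,G,I} | {D,F,H}.
On input 0, block {A,B,C,E,G,I} splits into {A,B,C,G,I} and {E}.
Refine {A,B,C,G,I} on symbol 2: members go to different blocks, giving {A,C,I} and {B,G}.
The partition is now stable with 4 blocks: {A,C,I} | {D,F,H} | {E} | {B,G}.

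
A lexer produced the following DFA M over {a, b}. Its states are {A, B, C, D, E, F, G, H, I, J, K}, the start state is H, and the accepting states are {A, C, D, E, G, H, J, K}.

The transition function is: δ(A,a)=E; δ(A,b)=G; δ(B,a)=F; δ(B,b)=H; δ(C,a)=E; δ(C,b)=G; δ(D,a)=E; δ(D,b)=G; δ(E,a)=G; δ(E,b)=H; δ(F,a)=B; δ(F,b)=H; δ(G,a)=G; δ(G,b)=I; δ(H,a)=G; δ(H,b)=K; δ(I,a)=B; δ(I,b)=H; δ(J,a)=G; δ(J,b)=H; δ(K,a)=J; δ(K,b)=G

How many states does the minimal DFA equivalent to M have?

States {A,C,D,E} cannot be reached from the start state, so discard them.
Initial partition by acceptance: {G,H,J,K} | {B,F,I}.
Refine {G,H,J,K} on symbol b: members go to different blocks, giving {H,J,K} and {G}.
Refine {H,J,K} on symbol a: members go to different blocks, giving {H,J} and {K}.
Refine {H,J} on symbol b: members go to different blocks, giving {H} and {J}.
Stable partition: {H} | {B,F,I} | {G} | {K} | {J} — 5 equivalence classes.

5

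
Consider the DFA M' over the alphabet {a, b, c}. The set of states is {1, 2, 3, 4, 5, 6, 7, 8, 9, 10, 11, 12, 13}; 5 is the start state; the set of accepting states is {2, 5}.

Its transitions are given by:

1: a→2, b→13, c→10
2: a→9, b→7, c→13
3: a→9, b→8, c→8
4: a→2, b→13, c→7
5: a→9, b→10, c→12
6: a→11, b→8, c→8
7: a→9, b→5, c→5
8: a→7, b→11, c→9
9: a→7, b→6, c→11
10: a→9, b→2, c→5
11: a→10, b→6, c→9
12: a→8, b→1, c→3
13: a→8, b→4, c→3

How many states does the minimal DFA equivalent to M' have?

7

Initial partition by acceptance: {2,5} | {1,3,4,6,7,8,9,10,11,12,13}.
On input a, block {1,3,4,6,7,8,9,10,11,12,13} splits into {3,6,7,8,9,10,11,12,13} and {1,4}.
On input b, block {3,6,7,8,9,10,11,12,13} splits into {3,6,8,9,11} and {7,10} and {12,13}.
On input a, block {3,6,8,9,11} splits into {8,9,11} and {3,6}.
On input b, block {8,9,11} splits into {9,11} and {8}.
The partition is now stable with 7 blocks: {2,5} | {9,11} | {1,4} | {7,10} | {12,13} | {3,6} | {8}.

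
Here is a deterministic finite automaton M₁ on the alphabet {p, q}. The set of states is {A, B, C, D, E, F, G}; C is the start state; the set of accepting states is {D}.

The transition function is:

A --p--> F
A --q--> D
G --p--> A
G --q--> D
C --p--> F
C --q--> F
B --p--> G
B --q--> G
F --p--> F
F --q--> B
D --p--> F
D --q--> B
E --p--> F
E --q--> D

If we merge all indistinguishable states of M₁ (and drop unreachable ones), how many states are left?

6

Reachable states from the start: {A,B,C,D,F,G}. Unreachable: {E} — drop them.
P0 = {D} | {A,B,C,F,G}.
Split {A,B,C,F,G} by δ(·,q) → {B,C,F} and {A,G}.
On input p, block {B,C,F} splits into {C,F} and {B}.
On input q, block {C,F} splits into {C} and {F}.
Split {A,G} by δ(·,p) → {A} and {G}.
The partition is now stable with 6 blocks: {D} | {C} | {A} | {B} | {F} | {G}.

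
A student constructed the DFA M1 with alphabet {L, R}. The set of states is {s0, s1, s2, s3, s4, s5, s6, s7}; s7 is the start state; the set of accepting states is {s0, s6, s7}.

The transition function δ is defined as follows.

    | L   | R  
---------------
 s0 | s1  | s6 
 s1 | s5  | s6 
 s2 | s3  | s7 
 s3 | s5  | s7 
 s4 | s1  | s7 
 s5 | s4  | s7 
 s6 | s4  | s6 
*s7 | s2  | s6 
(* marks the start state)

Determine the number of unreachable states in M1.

BFS from s7 reaches {s1, s2, s3, s4, s5, s6, s7}; the 1 state(s) s0 are never visited.

1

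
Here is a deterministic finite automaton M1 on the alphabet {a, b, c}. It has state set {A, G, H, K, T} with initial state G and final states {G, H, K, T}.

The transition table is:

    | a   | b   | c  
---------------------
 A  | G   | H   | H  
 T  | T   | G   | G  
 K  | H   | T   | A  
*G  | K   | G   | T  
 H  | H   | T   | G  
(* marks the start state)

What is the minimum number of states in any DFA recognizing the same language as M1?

Initial partition by acceptance: {G,H,K,T} | {A}.
On input c, block {G,H,K,T} splits into {G,H,T} and {K}.
Split {G,H,T} by δ(·,a) → {H,T} and {G}.
Refine {H,T} on symbol b: members go to different blocks, giving {H} and {T}.
Stable partition: {H} | {A} | {K} | {G} | {T} — 5 equivalence classes.

5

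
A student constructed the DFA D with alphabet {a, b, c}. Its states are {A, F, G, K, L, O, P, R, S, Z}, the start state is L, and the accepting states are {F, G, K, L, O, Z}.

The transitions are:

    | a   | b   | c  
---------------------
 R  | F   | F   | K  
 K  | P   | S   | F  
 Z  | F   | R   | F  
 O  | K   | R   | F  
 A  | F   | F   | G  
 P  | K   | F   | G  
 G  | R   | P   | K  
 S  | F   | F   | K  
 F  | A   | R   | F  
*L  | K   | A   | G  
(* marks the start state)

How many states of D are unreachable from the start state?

2

No path from L leads to O, Z; the other 8 states are all reachable.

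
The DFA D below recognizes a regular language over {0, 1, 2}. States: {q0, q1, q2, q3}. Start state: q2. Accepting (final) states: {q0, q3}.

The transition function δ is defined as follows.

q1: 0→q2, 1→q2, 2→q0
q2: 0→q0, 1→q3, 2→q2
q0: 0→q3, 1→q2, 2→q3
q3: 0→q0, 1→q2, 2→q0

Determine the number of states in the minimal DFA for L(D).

First remove the unreachable states {q1}; 3 states remain.
P0 = {q0,q3} | {q2}.
The partition is now stable with 2 blocks: {q0,q3} | {q2}.

2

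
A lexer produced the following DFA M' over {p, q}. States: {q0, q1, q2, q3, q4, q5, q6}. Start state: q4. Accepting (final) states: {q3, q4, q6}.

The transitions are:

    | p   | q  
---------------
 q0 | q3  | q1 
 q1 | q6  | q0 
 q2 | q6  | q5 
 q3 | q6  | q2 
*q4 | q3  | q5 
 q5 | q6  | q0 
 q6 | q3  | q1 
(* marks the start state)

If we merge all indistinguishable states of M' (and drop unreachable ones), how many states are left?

Every state is reachable, so we keep all 7.
Start with accepting vs non-accepting: {q3,q4,q6} | {q0,q1,q2,q5}.
The partition is now stable with 2 blocks: {q3,q4,q6} | {q0,q1,q2,q5}.

2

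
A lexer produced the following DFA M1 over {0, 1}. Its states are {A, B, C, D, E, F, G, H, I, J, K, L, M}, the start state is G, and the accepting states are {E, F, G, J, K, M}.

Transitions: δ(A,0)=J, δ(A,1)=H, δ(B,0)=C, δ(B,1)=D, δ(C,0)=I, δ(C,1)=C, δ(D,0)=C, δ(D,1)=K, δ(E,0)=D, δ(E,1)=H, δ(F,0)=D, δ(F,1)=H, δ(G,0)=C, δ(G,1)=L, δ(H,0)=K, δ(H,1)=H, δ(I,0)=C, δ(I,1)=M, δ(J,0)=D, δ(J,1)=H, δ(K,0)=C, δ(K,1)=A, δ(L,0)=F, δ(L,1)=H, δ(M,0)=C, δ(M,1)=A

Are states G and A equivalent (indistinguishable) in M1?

Reachable states from the start: {A,C,D,F,G,H,I,J,K,L,M}. Unreachable: {B,E} — drop them.
Start with accepting vs non-accepting: {F,G,J,K,M} | {A,C,D,H,I,L}.
Refine {A,C,D,H,I,L} on symbol 0: members go to different blocks, giving {A,H,L} and {C,D,I}.
Split {C,D,I} by δ(·,1) → {D,I} and {C}.
Refine {F,G,J,K,M} on symbol 0: members go to different blocks, giving {G,K,M} and {F,J}.
On input 0, block {A,H,L} splits into {A,L} and {H}.
No further refinement is possible. Final partition (6 blocks): {G,K,M} | {A,L} | {D,I} | {C} | {F,J} | {H}.
G and A end up in different blocks, so they are distinguishable. For instance, the string 'ε' is accepted from only G.

No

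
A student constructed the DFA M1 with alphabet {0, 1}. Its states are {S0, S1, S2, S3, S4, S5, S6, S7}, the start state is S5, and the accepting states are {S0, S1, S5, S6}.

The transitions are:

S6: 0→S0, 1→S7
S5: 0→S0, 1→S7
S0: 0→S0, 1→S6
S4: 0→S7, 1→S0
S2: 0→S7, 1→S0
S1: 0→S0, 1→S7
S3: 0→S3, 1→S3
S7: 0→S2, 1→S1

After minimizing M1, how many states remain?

4

First remove the unreachable states {S3,S4}; 6 states remain.
Start with accepting vs non-accepting: {S0,S1,S5,S6} | {S2,S7}.
On input 1, block {S0,S1,S5,S6} splits into {S1,S5,S6} and {S0}.
On input 1, block {S2,S7} splits into {S2} and {S7}.
The partition is now stable with 4 blocks: {S1,S5,S6} | {S2} | {S0} | {S7}.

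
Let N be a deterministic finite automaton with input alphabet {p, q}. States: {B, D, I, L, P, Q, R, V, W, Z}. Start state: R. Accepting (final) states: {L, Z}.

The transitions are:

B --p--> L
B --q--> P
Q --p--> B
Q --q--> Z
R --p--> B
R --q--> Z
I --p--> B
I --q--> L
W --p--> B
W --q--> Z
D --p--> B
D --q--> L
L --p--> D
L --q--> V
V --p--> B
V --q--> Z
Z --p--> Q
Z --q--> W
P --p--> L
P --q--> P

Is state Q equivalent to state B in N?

Reachable states from the start: {B,D,L,P,Q,R,V,W,Z}. Unreachable: {I} — drop them.
Start with accepting vs non-accepting: {L,Z} | {B,D,P,Q,R,V,W}.
On input p, block {B,D,P,Q,R,V,W} splits into {D,Q,R,V,W} and {B,P}.
No further refinement is possible. Final partition (3 blocks): {L,Z} | {D,Q,R,V,W} | {B,P}.
Q and B end up in different blocks, so they are distinguishable. For instance, the string 'p' is accepted from only B.

No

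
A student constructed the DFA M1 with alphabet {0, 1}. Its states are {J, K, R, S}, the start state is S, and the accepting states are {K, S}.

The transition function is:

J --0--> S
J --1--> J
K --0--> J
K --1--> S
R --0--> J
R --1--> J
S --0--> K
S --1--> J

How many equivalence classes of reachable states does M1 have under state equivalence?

States {R} cannot be reached from the start state, so discard them.
P0 = {K,S} | {J}.
Refine {K,S} on symbol 0: members go to different blocks, giving {K} and {S}.
Stable partition: {K} | {J} | {S} — 3 equivalence classes.

3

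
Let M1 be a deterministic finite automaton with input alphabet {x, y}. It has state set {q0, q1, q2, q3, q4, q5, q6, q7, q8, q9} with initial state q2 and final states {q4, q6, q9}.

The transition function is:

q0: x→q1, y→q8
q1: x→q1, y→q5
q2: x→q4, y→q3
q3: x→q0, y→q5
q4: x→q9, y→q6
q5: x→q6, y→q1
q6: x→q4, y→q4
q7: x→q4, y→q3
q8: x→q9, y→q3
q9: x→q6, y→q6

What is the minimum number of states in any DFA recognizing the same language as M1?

3

States {q7} cannot be reached from the start state, so discard them.
P0 = {q4,q6,q9} | {q0,q1,q2,q3,q5,q8}.
On input x, block {q0,q1,q2,q3,q5,q8} splits into {q0,q1,q3} and {q2,q5,q8}.
Stable partition: {q4,q6,q9} | {q0,q1,q3} | {q2,q5,q8} — 3 equivalence classes.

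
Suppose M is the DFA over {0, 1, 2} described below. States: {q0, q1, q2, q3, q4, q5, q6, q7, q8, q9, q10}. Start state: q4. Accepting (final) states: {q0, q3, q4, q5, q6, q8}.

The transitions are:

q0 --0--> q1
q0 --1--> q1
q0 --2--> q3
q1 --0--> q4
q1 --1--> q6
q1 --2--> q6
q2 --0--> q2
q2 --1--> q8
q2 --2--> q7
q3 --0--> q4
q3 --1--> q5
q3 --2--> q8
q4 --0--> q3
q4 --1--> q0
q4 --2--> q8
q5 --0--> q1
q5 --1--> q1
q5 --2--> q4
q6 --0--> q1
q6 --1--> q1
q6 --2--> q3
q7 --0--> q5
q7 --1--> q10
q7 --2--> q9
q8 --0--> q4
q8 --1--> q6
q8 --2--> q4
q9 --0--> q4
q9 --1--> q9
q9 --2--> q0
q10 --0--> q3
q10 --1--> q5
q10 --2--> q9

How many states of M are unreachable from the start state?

4

No path from q4 leads to q2, q7, q9, q10; the other 7 states are all reachable.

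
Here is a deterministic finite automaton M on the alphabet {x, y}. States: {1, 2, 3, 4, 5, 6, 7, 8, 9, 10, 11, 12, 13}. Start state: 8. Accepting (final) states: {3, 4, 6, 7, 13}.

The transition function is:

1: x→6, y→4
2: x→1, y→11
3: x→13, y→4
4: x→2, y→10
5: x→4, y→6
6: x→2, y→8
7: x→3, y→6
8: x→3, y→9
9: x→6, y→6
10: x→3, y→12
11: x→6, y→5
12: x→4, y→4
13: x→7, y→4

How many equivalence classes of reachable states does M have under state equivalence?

6

All states are reachable from the start state.
Start with accepting vs non-accepting: {3,4,6,7,13} | {1,2,5,8,9,10,11,12}.
Split {3,4,6,7,13} by δ(·,x) → {3,7,13} and {4,6}.
On input x, block {1,2,5,8,9,10,11,12} splits into {1,5,9,11,12} and {8,10} and {2}.
Split {1,5,9,11,12} by δ(·,y) → {1,5,9,12} and {11}.
No further refinement is possible. Final partition (6 blocks): {3,7,13} | {1,5,9,12} | {4,6} | {8,10} | {2} | {11}.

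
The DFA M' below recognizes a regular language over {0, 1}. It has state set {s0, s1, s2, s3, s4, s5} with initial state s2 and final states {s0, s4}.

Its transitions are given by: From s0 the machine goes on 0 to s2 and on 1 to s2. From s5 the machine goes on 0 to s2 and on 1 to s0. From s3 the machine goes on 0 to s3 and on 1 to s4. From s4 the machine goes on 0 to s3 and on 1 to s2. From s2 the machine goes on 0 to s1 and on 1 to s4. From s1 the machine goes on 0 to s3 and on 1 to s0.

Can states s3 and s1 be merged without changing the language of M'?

Yes

First remove the unreachable states {s5}; 5 states remain.
P0 = {s0,s4} | {s1,s2,s3}.
No further refinement is possible. Final partition (2 blocks): {s0,s4} | {s1,s2,s3}.
s3 and s1 lie in the same block of the stable partition, so they are equivalent — no string distinguishes them.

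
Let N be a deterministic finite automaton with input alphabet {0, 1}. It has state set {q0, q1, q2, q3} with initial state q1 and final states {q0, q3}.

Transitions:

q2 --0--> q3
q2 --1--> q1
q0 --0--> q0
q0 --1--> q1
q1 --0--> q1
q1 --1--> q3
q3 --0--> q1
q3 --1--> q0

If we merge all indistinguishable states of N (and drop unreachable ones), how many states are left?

3

States {q2} cannot be reached from the start state, so discard them.
Initial partition by acceptance: {q0,q3} | {q1}.
On input 0, block {q0,q3} splits into {q0} and {q3}.
The partition is now stable with 3 blocks: {q0} | {q1} | {q3}.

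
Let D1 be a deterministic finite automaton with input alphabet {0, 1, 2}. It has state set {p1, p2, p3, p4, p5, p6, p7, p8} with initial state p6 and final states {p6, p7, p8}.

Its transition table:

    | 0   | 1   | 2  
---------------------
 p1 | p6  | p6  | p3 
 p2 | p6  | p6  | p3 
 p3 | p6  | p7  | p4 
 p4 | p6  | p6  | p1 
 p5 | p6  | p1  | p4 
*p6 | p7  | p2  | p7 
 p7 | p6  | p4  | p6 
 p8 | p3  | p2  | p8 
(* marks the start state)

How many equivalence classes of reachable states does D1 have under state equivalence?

2

States {p5,p8} cannot be reached from the start state, so discard them.
Initial partition by acceptance: {p6,p7} | {p1,p2,p3,p4}.
No further refinement is possible. Final partition (2 blocks): {p6,p7} | {p1,p2,p3,p4}.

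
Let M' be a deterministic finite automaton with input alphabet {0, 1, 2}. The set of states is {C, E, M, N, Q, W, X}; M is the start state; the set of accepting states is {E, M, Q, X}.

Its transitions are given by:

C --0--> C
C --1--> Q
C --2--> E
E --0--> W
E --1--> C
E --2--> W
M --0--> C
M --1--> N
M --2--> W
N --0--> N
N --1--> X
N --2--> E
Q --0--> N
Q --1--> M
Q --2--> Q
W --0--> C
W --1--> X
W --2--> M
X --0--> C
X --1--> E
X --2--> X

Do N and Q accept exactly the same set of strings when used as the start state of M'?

Every state is reachable, so we keep all 7.
Start with accepting vs non-accepting: {E,M,Q,X} | {C,N,W}.
Split {E,M,Q,X} by δ(·,1) → {Q,X} and {E,M}.
No further refinement is possible. Final partition (3 blocks): {Q,X} | {C,N,W} | {E,M}.
N and Q end up in different blocks, so they are distinguishable. For instance, the string 'ε' is accepted from only Q.

No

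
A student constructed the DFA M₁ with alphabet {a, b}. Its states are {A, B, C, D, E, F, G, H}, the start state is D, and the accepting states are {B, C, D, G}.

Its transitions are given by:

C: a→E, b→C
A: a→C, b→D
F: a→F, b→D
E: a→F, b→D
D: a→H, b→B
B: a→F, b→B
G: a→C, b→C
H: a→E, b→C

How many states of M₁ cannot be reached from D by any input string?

2

Starting at D and following transitions, the reachable set is {B, C, D, E, F, H}. That leaves A, G unreachable — 2 in total.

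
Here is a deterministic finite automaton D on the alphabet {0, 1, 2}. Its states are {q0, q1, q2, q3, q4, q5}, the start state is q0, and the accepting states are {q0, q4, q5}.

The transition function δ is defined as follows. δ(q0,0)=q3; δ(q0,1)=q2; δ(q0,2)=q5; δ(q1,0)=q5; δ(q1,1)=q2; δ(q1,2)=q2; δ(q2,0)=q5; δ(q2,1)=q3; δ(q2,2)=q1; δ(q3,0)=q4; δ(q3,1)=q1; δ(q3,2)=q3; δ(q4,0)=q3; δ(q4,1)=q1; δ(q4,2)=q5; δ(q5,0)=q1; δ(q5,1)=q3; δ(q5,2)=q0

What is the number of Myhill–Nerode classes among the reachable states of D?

Every state is reachable, so we keep all 6.
Start with accepting vs non-accepting: {q0,q4,q5} | {q1,q2,q3}.
No further refinement is possible. Final partition (2 blocks): {q0,q4,q5} | {q1,q2,q3}.

2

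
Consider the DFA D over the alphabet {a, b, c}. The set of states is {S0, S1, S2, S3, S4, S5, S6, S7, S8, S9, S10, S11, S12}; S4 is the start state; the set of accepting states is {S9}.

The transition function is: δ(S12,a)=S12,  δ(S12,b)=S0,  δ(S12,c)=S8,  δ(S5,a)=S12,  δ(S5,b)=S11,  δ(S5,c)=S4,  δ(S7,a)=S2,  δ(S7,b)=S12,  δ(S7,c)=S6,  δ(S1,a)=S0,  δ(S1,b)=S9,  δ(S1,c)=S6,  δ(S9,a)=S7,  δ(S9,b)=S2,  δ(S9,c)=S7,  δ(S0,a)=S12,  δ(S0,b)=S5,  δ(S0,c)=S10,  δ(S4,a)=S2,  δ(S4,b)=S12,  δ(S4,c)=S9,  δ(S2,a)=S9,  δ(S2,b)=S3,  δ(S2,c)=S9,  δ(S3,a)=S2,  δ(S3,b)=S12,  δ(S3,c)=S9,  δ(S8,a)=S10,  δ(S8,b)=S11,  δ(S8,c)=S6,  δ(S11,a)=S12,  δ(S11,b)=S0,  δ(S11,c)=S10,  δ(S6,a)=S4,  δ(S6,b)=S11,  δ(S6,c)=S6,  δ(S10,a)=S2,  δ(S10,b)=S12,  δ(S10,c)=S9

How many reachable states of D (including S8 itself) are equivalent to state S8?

2

States {S1} cannot be reached from the start state, so discard them.
Initial partition by acceptance: {S9} | {S0,S2,S3,S4,S5,S6,S7,S8,S10,S11,S12}.
Refine {S0,S2,S3,S4,S5,S6,S7,S8,S10,S11,S12} on symbol a: members go to different blocks, giving {S0,S3,S4,S5,S6,S7,S8,S10,S11,S12} and {S2}.
Split {S0,S3,S4,S5,S6,S7,S8,S10,S11,S12} by δ(·,a) → {S0,S5,S6,S8,S11,S12} and {S3,S4,S7,S10}.
Refine {S0,S5,S6,S8,S11,S12} on symbol a: members go to different blocks, giving {S0,S5,S11,S12} and {S6,S8}.
Split {S0,S5,S11,S12} by δ(·,c) → {S0,S5,S11} and {S12}.
Refine {S3,S4,S7,S10} on symbol c: members go to different blocks, giving {S3,S4,S10} and {S7}.
Stable partition: {S9} | {S0,S5,S11} | {S2} | {S3,S4,S10} | {S6,S8} | {S12} | {S7} — 7 equivalence classes.
State S8 belongs to the block {S6,S8}, which has 2 states.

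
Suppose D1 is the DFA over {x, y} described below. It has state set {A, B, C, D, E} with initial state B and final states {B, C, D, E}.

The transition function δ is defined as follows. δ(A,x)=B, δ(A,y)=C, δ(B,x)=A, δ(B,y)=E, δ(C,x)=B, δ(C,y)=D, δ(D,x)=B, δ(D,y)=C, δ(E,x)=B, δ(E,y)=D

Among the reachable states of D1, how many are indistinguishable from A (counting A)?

All states are reachable from the start state.
P0 = {B,C,D,E} | {A}.
Split {B,C,D,E} by δ(·,x) → {C,D,E} and {B}.
The partition is now stable with 3 blocks: {C,D,E} | {A} | {B}.
The equivalence class containing A is {A}, of size 1.

1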